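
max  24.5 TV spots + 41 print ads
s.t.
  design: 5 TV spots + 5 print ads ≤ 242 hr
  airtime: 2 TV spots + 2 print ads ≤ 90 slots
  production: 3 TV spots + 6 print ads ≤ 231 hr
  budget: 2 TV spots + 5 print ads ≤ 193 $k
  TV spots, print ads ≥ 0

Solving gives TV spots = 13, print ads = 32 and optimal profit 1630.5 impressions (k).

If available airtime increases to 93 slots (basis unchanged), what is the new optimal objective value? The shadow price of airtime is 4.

Δb = 3, so new z* = 1630.5 + (4)·(3) = 1630.5 + 12 = 1642.5.

1642.5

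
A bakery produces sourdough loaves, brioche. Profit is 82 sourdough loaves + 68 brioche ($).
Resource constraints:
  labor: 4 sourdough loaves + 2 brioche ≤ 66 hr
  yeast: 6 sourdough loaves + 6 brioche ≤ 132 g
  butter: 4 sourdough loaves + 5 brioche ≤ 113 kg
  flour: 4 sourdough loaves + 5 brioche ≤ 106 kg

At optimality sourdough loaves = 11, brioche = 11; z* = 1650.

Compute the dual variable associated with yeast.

At the optimum: labor uses 66 of 66 (binding); yeast uses 132 of 132 (binding); butter uses 99 of 113 (slack = 14); flour uses 99 of 106 (slack = 7).
By complementary slackness, y = 0 for the non-binding constraints.
Dual feasibility on the basic columns requires 4·y_labor + 6·y_yeast = 82, 2·y_labor + 6·y_yeast = 68.
This yields shadow prices y_labor = 7, y_yeast = 9.
Shadow price of yeast = 9.

9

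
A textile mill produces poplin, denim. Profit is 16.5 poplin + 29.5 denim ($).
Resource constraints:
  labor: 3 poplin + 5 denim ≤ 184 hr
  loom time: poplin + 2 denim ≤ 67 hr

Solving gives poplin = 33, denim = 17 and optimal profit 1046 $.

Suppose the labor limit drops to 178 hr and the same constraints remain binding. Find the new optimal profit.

Both labor and loom time are binding at x*.
Dual feasibility on the basic columns requires 3·y_labor + 1·y_loom time = 16.5, 5·y_labor + 2·y_loom time = 29.5.
This yields shadow prices y_labor = 3.5, y_loom time = 6.
Δz = y_labor·Δb = 3.5 × (-6) = -21, so new z* = 1046 − 21 = 1025.

1025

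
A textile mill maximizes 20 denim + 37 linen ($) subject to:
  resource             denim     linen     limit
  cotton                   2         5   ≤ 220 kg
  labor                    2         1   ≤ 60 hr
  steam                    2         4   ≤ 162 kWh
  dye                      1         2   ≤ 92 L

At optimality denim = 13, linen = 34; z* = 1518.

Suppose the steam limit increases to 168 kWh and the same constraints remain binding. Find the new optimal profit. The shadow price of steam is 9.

1572

Δb = 6, so new z* = 1518 + (9)·(6) = 1518 + 54 = 1572.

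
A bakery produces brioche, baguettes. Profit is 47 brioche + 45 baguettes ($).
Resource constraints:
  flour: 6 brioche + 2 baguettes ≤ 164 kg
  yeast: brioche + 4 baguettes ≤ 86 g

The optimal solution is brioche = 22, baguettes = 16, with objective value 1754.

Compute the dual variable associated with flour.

6.5

Both flour and yeast are binding at x*.
The binding rows give the dual system: 6·y_flour + 1·y_yeast = 47 and 2·y_flour + 4·y_yeast = 45.
This yields shadow prices y_flour = 6.5, y_yeast = 8.
Shadow price of flour = 6.5.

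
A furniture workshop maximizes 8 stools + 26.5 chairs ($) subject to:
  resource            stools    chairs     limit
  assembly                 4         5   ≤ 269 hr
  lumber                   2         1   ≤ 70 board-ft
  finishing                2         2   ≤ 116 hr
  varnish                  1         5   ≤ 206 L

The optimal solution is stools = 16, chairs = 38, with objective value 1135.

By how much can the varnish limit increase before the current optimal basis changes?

Binding constraints: lumber, varnish. The basis is B = [[2,1],[1,5]] with det 9.
Per unit increase in varnish, x* moves by d = (-0.1111, 0.2222).
The basis stays optimal until assembly becomes binding; allowable increase = 22.5 L.

22.5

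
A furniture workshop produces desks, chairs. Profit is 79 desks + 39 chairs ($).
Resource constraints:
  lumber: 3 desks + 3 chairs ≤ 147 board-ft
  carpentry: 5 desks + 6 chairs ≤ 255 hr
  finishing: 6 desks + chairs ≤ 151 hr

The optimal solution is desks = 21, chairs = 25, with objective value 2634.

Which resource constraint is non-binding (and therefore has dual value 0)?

lumber

lumber: 138/147 (slack 9)
carpentry: 255/255 (binding)
finishing: 151/151 (binding)
By complementary slackness, a constraint with positive slack has shadow price 0 → lumber.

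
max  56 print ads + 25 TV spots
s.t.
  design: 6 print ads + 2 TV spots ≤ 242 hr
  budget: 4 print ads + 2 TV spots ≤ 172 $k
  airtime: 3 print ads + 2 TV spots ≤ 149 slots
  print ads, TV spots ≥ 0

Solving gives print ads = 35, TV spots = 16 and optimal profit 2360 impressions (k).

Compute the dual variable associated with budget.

Check each constraint at x*: design 242/242 (tight); budget 172/172 (tight); airtime 137/149 (slack 12).
Slack constraints have shadow price 0 (complementary slackness).
From A_Bᵀ y = c: 6·y_design + 4·y_budget = 56; 2·y_design + 2·y_budget = 25.
→ y_design = 3 and y_budget = 9.5.
Shadow price of budget = 9.5.

9.5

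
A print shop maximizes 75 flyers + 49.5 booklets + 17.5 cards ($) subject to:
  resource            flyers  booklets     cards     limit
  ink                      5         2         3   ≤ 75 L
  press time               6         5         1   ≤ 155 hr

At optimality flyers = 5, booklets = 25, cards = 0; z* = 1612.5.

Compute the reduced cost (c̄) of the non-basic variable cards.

Check each constraint at x*: ink 75/75 (tight); press time 155/155 (tight).
From A_Bᵀ y = c: 5·y_ink + 6·y_press time = 75; 2·y_ink + 5·y_press time = 49.5.
This yields shadow prices y_ink = 6, y_press time = 7.5.
Reduced cost of cards: c₃ − yᵀa₃ = 17.5 − (6·3 + 7.5·1) = 17.5 − 25.5 = -8.

-8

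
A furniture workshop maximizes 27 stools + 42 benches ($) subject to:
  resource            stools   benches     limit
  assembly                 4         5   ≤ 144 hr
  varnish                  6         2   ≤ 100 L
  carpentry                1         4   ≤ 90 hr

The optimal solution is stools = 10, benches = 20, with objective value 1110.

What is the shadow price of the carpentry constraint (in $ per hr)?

At the optimum: assembly uses 140 of 144 (slack = 4); varnish uses 100 of 100 (binding); carpentry uses 90 of 90 (binding).
Slack constraints have shadow price 0 (complementary slackness).
From A_Bᵀ y = c: 6·y_varnish + 1·y_carpentry = 27; 2·y_varnish + 4·y_carpentry = 42.
Solving: y_varnish = 3, y_carpentry = 9.
Shadow price of carpentry = 9.

9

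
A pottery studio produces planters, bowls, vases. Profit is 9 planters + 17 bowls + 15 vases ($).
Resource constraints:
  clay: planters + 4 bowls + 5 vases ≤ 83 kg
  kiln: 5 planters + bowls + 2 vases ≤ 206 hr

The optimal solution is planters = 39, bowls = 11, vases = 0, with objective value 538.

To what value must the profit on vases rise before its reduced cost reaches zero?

22

At the optimum: clay uses 83 of 83 (binding); kiln uses 206 of 206 (binding).
From A_Bᵀ y = c: 1·y_clay + 5·y_kiln = 9; 4·y_clay + 1·y_kiln = 17.
Solving: y_clay = 4, y_kiln = 1.
vases enters the basis when its profit ≥ yᵀa₃ = 4·5 + 1·2 = 22.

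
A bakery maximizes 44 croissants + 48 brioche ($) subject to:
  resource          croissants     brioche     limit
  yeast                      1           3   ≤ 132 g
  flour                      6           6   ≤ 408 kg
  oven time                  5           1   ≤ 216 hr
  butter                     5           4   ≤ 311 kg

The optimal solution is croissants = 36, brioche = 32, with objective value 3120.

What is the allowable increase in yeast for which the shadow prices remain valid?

72

Binding constraints: yeast, flour. The basis is B = [[1,3],[6,6]] with det -12.
Per unit increase in yeast, x* moves by d = (-0.5, 0.5).
The basis stays optimal until croissants reaches 0; allowable increase = 72 g.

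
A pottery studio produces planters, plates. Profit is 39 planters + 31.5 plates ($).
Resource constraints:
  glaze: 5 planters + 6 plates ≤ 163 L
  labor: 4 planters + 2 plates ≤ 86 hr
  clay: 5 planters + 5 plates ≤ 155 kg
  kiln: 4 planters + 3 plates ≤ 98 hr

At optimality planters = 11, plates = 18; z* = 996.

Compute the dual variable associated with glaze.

Check each constraint at x*: glaze 163/163 (tight); labor 80/86 (slack 6); clay 145/155 (slack 10); kiln 98/98 (tight).
Since labor, clay are not tight, their duals are 0.
Dual feasibility on the basic columns requires 5·y_glaze + 4·y_kiln = 39, 6·y_glaze + 3·y_kiln = 31.5.
Solving: y_glaze = 1, y_kiln = 8.5.
Shadow price of glaze = 1.

1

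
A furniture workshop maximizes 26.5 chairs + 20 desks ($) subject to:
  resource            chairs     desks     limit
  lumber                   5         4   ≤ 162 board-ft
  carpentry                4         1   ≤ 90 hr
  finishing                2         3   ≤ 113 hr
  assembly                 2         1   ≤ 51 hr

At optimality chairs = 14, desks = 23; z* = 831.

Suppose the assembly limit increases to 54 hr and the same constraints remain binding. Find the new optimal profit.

Binding: lumber and assembly. Non-binding: carpentry (11 unused), finishing (16 unused).
Since carpentry, finishing are not tight, their duals are 0.
From A_Bᵀ y = c: 5·y_lumber + 2·y_assembly = 26.5; 4·y_lumber + 1·y_assembly = 20.
Solving: y_lumber = 4.5, y_assembly = 2.
Δz = y_assembly·Δb = 2 × (3) = 6, so new z* = 831 + 6 = 837.

837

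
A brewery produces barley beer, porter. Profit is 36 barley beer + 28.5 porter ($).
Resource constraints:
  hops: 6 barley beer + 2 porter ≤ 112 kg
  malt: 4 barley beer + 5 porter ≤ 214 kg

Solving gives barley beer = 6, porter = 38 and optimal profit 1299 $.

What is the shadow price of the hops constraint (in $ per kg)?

3

Both hops and malt are binding at x*.
From A_Bᵀ y = c: 6·y_hops + 4·y_malt = 36; 2·y_hops + 5·y_malt = 28.5.
This yields shadow prices y_hops = 3, y_malt = 4.5.
Shadow price of hops = 3.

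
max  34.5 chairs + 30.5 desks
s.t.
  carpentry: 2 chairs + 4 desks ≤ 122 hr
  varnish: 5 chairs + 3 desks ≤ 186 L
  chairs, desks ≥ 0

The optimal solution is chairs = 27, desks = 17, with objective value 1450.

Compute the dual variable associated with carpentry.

3.5

At the optimum: carpentry uses 122 of 122 (binding); varnish uses 186 of 186 (binding).
Dual feasibility on the basic columns requires 2·y_carpentry + 5·y_varnish = 34.5, 4·y_carpentry + 3·y_varnish = 30.5.
Solving: y_carpentry = 3.5, y_varnish = 5.5.
Shadow price of carpentry = 3.5.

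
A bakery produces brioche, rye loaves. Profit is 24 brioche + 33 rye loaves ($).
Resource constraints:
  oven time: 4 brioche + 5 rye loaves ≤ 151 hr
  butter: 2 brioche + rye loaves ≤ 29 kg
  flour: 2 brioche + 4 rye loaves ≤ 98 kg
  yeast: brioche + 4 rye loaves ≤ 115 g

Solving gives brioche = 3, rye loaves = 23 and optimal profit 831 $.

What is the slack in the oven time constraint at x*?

oven time used = 4·3 + 5·23 = 127; slack = 151 − 127 = 24.

24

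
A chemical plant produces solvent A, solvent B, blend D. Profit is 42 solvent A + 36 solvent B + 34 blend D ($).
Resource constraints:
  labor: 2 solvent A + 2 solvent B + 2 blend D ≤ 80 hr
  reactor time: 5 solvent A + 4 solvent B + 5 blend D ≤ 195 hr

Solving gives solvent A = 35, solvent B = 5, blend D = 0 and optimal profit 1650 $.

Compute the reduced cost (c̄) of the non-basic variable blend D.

At the optimum: labor uses 80 of 80 (binding); reactor time uses 195 of 195 (binding).
The binding rows give the dual system: 2·y_labor + 5·y_reactor time = 42 and 2·y_labor + 4·y_reactor time = 36.
→ y_labor = 6 and y_reactor time = 6.
Reduced cost of blend D: c₃ − yᵀa₃ = 34 − (6·2 + 6·5) = 34 − 42 = -8.

-8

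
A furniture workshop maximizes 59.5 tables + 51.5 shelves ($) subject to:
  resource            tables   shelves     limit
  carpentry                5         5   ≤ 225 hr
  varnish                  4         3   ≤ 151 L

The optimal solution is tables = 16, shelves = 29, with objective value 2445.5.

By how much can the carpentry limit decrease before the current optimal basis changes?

36.25

Binding constraints: carpentry, varnish. The basis is B = [[5,5],[4,3]] with det -5.
Per unit decrease in carpentry, x* moves by d = (0.6, -0.8).
The basis stays optimal until shelves reaches 0; allowable decrease = 36.25 hr.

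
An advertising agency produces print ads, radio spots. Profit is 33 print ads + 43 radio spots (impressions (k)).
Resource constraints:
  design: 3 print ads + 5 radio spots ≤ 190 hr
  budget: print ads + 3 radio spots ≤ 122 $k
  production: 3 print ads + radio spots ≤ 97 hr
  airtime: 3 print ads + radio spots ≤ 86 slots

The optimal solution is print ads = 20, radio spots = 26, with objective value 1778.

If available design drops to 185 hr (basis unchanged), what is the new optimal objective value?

1738

Check each constraint at x*: design 190/190 (tight); budget 98/122 (slack 24); production 86/97 (slack 11); airtime 86/86 (tight).
Slack constraints have shadow price 0 (complementary slackness).
From A_Bᵀ y = c: 3·y_design + 3·y_airtime = 33; 5·y_design + 1·y_airtime = 43.
Solving: y_design = 8, y_airtime = 3.
Δz = y_design·Δb = 8 × (-5) = -40, so new z* = 1778 − 40 = 1738.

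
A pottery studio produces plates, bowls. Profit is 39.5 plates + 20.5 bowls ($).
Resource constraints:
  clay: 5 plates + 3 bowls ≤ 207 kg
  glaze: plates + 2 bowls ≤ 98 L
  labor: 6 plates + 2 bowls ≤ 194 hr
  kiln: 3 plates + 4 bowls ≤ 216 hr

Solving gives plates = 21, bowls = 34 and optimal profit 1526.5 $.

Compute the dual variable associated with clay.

Binding: clay and labor. Non-binding: glaze (9 unused), kiln (17 unused).
Since glaze, kiln are not tight, their duals are 0.
Dual feasibility on the basic columns requires 5·y_clay + 6·y_labor = 39.5, 3·y_clay + 2·y_labor = 20.5.
Solving: y_clay = 5.5, y_labor = 2.
Shadow price of clay = 5.5.

5.5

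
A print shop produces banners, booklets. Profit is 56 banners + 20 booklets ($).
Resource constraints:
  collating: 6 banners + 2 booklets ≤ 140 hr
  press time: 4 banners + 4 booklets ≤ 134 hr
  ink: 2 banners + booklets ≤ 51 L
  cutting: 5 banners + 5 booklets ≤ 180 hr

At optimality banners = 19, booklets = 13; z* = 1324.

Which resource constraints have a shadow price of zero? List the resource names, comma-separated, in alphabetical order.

collating: 140/140 (binding)
press time: 128/134 (slack 6)
ink: 51/51 (binding)
cutting: 160/180 (slack 20)
By complementary slackness, a constraint with positive slack has shadow price 0 → cutting, press time.

cutting, press time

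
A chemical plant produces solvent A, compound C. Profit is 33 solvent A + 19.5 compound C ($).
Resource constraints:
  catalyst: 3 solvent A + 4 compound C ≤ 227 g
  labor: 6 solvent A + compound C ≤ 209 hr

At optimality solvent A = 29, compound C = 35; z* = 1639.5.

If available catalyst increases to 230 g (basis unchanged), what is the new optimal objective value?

At the optimum: catalyst uses 227 of 227 (binding); labor uses 209 of 209 (binding).
From A_Bᵀ y = c: 3·y_catalyst + 6·y_labor = 33; 4·y_catalyst + 1·y_labor = 19.5.
This yields shadow prices y_catalyst = 4, y_labor = 3.5.
Δz = y_catalyst·Δb = 4 × (3) = 12, so new z* = 1639.5 + 12 = 1651.5.

1651.5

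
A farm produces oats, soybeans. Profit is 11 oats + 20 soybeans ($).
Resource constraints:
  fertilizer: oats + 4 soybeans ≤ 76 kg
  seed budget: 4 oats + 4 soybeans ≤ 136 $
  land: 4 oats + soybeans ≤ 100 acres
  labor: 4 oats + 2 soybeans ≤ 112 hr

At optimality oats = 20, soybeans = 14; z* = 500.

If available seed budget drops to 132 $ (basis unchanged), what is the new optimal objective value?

492

At the optimum: fertilizer uses 76 of 76 (binding); seed budget uses 136 of 136 (binding); land uses 94 of 100 (slack = 6); labor uses 108 of 112 (slack = 4).
By complementary slackness, y = 0 for the non-binding constraints.
The binding rows give the dual system: 1·y_fertilizer + 4·y_seed budget = 11 and 4·y_fertilizer + 4·y_seed budget = 20.
This yields shadow prices y_fertilizer = 3, y_seed budget = 2.
Δz = y_seed budget·Δb = 2 × (-4) = -8, so new z* = 500 − 8 = 492.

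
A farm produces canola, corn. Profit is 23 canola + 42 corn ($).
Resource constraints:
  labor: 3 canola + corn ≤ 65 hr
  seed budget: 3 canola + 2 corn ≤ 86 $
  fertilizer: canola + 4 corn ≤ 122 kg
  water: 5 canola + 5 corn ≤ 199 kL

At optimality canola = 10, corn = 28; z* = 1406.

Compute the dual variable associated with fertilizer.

Check each constraint at x*: labor 58/65 (slack 7); seed budget 86/86 (tight); fertilizer 122/122 (tight); water 190/199 (slack 9).
Since labor, water are not tight, their duals are 0.
Dual feasibility on the basic columns requires 3·y_seed budget + 1·y_fertilizer = 23, 2·y_seed budget + 4·y_fertilizer = 42.
→ y_seed budget = 5 and y_fertilizer = 8.
Shadow price of fertilizer = 8.

8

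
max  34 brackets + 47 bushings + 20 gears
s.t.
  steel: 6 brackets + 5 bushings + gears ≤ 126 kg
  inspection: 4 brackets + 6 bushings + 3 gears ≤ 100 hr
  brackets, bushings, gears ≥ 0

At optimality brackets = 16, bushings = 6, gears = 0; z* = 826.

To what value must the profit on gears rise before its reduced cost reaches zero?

Both steel and inspection are binding at x*.
Dual feasibility on the basic columns requires 6·y_steel + 4·y_inspection = 34, 5·y_steel + 6·y_inspection = 47.
Solving: y_steel = 1, y_inspection = 7.
gears enters the basis when its profit ≥ yᵀa₃ = 1·1 + 7·3 = 22.

22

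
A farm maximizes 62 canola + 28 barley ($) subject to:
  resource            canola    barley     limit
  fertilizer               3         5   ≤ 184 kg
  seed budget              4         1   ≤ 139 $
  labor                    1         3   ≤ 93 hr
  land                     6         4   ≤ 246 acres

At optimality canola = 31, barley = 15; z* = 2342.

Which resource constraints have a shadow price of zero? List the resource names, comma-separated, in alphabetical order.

fertilizer, labor

fertilizer: 168/184 (slack 16)
seed budget: 139/139 (binding)
labor: 76/93 (slack 17)
land: 246/246 (binding)
By complementary slackness, a constraint with positive slack has shadow price 0 → fertilizer, labor.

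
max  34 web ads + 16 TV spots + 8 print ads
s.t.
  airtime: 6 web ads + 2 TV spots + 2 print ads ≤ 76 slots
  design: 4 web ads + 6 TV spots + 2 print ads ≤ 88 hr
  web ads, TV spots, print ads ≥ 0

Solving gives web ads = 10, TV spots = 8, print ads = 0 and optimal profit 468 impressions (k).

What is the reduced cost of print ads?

At the optimum: airtime uses 76 of 76 (binding); design uses 88 of 88 (binding).
The binding rows give the dual system: 6·y_airtime + 4·y_design = 34 and 2·y_airtime + 6·y_design = 16.
This yields shadow prices y_airtime = 5, y_design = 1.
Reduced cost of print ads: c₃ − yᵀa₃ = 8 − (5·2 + 1·2) = 8 − 12 = -4.

-4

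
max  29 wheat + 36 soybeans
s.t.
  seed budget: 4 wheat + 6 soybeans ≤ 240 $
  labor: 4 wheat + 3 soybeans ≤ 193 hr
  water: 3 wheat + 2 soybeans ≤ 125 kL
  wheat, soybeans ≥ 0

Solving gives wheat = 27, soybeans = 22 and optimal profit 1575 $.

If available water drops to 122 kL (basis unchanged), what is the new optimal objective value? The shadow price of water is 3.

1566

Δb = -3, so new z* = 1575 + (3)·(-3) = 1575 − 9 = 1566.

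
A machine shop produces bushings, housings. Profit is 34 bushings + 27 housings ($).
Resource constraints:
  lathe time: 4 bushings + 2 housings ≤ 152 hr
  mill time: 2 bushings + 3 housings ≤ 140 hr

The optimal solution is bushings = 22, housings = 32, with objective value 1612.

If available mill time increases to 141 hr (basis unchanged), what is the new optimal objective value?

1617

Check each constraint at x*: lathe time 152/152 (tight); mill time 140/140 (tight).
Dual feasibility on the basic columns requires 4·y_lathe time + 2·y_mill time = 34, 2·y_lathe time + 3·y_mill time = 27.
→ y_lathe time = 6 and y_mill time = 5.
Δz = y_mill time·Δb = 5 × (1) = 5, so new z* = 1612 + 5 = 1617.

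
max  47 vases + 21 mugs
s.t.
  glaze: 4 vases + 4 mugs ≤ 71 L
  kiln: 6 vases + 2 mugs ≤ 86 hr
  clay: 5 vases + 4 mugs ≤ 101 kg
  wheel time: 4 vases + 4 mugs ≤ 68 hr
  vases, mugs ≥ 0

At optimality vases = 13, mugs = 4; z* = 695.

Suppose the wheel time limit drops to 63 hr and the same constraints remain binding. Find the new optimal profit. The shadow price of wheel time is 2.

685

Δb = -5, so new z* = 695 + (2)·(-5) = 695 − 10 = 685.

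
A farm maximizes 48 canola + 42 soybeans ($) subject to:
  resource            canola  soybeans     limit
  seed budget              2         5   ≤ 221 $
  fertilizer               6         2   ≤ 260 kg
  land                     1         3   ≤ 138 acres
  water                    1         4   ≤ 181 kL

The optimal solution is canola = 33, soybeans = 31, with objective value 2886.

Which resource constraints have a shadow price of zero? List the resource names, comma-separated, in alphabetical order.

seed budget: 221/221 (binding)
fertilizer: 260/260 (binding)
land: 126/138 (slack 12)
water: 157/181 (slack 24)
By complementary slackness, a constraint with positive slack has shadow price 0 → land, water.

land, water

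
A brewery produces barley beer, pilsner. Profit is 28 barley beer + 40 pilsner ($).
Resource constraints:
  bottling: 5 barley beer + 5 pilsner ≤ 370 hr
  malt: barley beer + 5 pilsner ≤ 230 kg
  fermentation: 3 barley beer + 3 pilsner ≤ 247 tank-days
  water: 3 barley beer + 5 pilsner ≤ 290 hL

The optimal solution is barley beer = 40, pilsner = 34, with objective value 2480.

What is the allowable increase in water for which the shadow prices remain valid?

10

Binding constraints: bottling, water. The basis is B = [[5,5],[3,5]] with det 10.
Per unit increase in water, x* moves by d = (-0.5, 0.5).
The basis stays optimal until malt becomes binding; allowable increase = 10 hL.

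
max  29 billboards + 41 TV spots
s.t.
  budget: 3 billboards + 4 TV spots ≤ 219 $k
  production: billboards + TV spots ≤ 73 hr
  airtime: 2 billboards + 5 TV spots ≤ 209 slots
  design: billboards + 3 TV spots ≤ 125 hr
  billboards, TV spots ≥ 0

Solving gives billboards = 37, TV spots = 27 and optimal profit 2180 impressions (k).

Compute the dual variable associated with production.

At the optimum: budget uses 219 of 219 (binding); production uses 64 of 73 (slack = 9); airtime uses 209 of 209 (binding); design uses 118 of 125 (slack = 7).
Since production, design are not tight, their duals are 0.
Dual feasibility on the basic columns requires 3·y_budget + 2·y_airtime = 29, 4·y_budget + 5·y_airtime = 41.
→ y_budget = 9 and y_airtime = 1.
Shadow price of production = 0.

0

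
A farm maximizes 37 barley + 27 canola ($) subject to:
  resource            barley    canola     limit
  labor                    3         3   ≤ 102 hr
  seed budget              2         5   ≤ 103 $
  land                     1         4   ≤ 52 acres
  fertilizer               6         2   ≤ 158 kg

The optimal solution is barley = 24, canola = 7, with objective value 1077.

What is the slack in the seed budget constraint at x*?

20

seed budget used = 2·24 + 5·7 = 83; slack = 103 − 83 = 20.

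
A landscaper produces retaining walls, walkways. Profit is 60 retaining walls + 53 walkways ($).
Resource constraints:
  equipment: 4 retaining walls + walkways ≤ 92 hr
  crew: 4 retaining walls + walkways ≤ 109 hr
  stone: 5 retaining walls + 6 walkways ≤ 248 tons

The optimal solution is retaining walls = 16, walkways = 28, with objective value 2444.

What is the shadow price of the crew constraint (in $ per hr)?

0

Binding: equipment and stone. Non-binding: crew (17 unused).
Slack constraints have shadow price 0 (complementary slackness).
From A_Bᵀ y = c: 4·y_equipment + 5·y_stone = 60; 1·y_equipment + 6·y_stone = 53.
This yields shadow prices y_equipment = 5, y_stone = 8.
Shadow price of crew = 0.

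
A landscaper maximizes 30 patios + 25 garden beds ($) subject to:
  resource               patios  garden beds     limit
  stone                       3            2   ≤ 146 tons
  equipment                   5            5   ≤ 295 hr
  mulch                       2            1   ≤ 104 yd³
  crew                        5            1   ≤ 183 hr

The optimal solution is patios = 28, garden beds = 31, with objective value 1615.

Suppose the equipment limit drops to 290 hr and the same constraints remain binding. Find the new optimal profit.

1600

At the optimum: stone uses 146 of 146 (binding); equipment uses 295 of 295 (binding); mulch uses 87 of 104 (slack = 17); crew uses 171 of 183 (slack = 12).
Slack constraints have shadow price 0 (complementary slackness).
The binding rows give the dual system: 3·y_stone + 5·y_equipment = 30 and 2·y_stone + 5·y_equipment = 25.
Solving: y_stone = 5, y_equipment = 3.
Δz = y_equipment·Δb = 3 × (-5) = -15, so new z* = 1615 − 15 = 1600.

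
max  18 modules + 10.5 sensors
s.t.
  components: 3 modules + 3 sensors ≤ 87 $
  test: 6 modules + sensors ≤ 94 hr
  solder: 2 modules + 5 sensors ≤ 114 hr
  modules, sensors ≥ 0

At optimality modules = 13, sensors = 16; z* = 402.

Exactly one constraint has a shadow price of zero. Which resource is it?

solder

components: 87/87 (binding)
test: 94/94 (binding)
solder: 106/114 (slack 8)
By complementary slackness, a constraint with positive slack has shadow price 0 → solder.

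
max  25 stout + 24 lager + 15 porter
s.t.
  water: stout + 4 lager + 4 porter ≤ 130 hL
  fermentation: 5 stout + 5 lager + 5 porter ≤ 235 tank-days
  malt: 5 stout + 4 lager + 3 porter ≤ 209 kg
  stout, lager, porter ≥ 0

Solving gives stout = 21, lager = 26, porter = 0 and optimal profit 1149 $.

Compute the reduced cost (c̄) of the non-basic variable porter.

Check each constraint at x*: water 125/130 (slack 5); fermentation 235/235 (tight); malt 209/209 (tight).
Slack constraints have shadow price 0 (complementary slackness).
From A_Bᵀ y = c: 5·y_fermentation + 5·y_malt = 25; 5·y_fermentation + 4·y_malt = 24.
→ y_fermentation = 4 and y_malt = 1.
Reduced cost of porter: c₃ − yᵀa₃ = 15 − (4·5 + 1·3) = 15 − 23 = -8.

-8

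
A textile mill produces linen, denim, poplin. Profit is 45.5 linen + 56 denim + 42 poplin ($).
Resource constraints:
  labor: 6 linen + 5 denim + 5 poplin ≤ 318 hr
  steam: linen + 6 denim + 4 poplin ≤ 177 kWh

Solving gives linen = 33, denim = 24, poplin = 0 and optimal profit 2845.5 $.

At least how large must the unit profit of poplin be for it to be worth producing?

49

Check each constraint at x*: labor 318/318 (tight); steam 177/177 (tight).
From A_Bᵀ y = c: 6·y_labor + 1·y_steam = 45.5; 5·y_labor + 6·y_steam = 56.
Solving: y_labor = 7, y_steam = 3.5.
poplin enters the basis when its profit ≥ yᵀa₃ = 7·5 + 3.5·4 = 49.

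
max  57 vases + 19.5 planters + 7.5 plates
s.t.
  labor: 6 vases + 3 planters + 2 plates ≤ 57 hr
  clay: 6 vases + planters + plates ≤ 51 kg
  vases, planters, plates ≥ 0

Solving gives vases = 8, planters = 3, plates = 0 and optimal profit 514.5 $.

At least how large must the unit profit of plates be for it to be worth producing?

At the optimum: labor uses 57 of 57 (binding); clay uses 51 of 51 (binding).
Dual feasibility on the basic columns requires 6·y_labor + 6·y_clay = 57, 3·y_labor + 1·y_clay = 19.5.
→ y_labor = 5 and y_clay = 4.5.
plates enters the basis when its profit ≥ yᵀa₃ = 5·2 + 4.5·1 = 14.5.

14.5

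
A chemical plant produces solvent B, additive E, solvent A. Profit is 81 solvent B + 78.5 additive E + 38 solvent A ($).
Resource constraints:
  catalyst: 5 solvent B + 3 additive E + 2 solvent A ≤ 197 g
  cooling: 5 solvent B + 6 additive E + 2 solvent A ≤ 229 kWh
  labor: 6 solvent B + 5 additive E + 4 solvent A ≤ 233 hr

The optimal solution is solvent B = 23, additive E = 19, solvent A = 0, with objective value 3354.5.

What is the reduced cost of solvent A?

At the optimum: catalyst uses 172 of 197 (slack = 25); cooling uses 229 of 229 (binding); labor uses 233 of 233 (binding).
Slack constraints have shadow price 0 (complementary slackness).
The binding rows give the dual system: 5·y_cooling + 6·y_labor = 81 and 6·y_cooling + 5·y_labor = 78.5.
This yields shadow prices y_cooling = 6, y_labor = 8.5.
Reduced cost of solvent A: c₃ − yᵀa₃ = 38 − (6·2 + 8.5·4) = 38 − 46 = -8.

-8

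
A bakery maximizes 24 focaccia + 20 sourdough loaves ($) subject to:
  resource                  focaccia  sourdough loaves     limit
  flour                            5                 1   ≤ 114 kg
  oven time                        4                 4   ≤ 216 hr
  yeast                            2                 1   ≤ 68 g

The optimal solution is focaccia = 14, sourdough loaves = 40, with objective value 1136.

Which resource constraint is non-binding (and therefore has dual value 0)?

flour

flour: 110/114 (slack 4)
oven time: 216/216 (binding)
yeast: 68/68 (binding)
By complementary slackness, a constraint with positive slack has shadow price 0 → flour.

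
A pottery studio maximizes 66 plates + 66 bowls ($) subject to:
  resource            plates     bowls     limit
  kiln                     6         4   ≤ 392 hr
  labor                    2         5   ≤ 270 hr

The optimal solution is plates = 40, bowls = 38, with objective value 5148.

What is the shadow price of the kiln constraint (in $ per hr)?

Both kiln and labor are binding at x*.
From A_Bᵀ y = c: 6·y_kiln + 2·y_labor = 66; 4·y_kiln + 5·y_labor = 66.
This yields shadow prices y_kiln = 9, y_labor = 6.
Shadow price of kiln = 9.

9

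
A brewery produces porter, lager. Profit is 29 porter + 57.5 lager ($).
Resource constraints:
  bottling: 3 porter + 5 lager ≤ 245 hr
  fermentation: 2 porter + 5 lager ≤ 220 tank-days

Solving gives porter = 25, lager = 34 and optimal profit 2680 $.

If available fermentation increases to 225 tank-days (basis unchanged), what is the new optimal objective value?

At the optimum: bottling uses 245 of 245 (binding); fermentation uses 220 of 220 (binding).
The binding rows give the dual system: 3·y_bottling + 2·y_fermentation = 29 and 5·y_bottling + 5·y_fermentation = 57.5.
This yields shadow prices y_bottling = 6, y_fermentation = 5.5.
Δz = y_fermentation·Δb = 5.5 × (5) = 27.5, so new z* = 2680 + 27.5 = 2707.5.

2707.5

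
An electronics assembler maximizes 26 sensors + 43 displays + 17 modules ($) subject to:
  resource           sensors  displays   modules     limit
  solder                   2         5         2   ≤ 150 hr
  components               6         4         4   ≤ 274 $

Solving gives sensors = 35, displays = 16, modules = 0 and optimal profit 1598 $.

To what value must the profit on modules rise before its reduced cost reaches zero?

22

Check each constraint at x*: solder 150/150 (tight); components 274/274 (tight).
The binding rows give the dual system: 2·y_solder + 6·y_components = 26 and 5·y_solder + 4·y_components = 43.
→ y_solder = 7 and y_components = 2.
modules enters the basis when its profit ≥ yᵀa₃ = 7·2 + 2·4 = 22.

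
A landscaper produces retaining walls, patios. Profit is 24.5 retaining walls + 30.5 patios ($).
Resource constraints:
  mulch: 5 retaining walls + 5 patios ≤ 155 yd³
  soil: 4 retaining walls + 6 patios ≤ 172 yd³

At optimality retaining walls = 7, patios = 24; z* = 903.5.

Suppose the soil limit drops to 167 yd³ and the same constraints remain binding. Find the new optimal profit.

888.5

Check each constraint at x*: mulch 155/155 (tight); soil 172/172 (tight).
The binding rows give the dual system: 5·y_mulch + 4·y_soil = 24.5 and 5·y_mulch + 6·y_soil = 30.5.
This yields shadow prices y_mulch = 2.5, y_soil = 3.
Δz = y_soil·Δb = 3 × (-5) = -15, so new z* = 903.5 − 15 = 888.5.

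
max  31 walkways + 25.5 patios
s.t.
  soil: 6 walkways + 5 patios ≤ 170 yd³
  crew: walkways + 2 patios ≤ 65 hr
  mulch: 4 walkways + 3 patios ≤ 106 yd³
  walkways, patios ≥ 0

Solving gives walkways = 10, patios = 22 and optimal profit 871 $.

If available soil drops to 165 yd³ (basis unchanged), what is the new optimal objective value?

848.5

Binding: soil and mulch. Non-binding: crew (11 unused).
By complementary slackness, y = 0 for the non-binding constraint.
The binding rows give the dual system: 6·y_soil + 4·y_mulch = 31 and 5·y_soil + 3·y_mulch = 25.5.
Solving: y_soil = 4.5, y_mulch = 1.
Δz = y_soil·Δb = 4.5 × (-5) = -22.5, so new z* = 871 − 22.5 = 848.5.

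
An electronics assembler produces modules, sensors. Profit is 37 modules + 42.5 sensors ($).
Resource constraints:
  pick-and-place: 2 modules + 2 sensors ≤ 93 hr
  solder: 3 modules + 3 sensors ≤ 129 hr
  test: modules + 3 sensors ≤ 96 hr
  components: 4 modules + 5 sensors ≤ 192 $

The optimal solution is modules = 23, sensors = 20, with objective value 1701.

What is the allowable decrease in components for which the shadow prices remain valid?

20

Binding constraints: solder, components. The basis is B = [[3,3],[4,5]] with det 3.
Per unit decrease in components, x* moves by d = (1, -1).
The basis stays optimal until sensors reaches 0; allowable decrease = 20 $.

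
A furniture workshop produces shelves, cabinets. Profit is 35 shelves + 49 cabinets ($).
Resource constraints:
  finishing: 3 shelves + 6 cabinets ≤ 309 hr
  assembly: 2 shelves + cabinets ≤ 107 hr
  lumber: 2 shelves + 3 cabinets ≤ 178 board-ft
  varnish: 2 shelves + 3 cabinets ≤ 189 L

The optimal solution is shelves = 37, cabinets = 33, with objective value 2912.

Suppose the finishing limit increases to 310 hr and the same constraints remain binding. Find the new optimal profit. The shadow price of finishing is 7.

2919

Δb = 1, so new z* = 2912 + (7)·(1) = 2912 + 7 = 2919.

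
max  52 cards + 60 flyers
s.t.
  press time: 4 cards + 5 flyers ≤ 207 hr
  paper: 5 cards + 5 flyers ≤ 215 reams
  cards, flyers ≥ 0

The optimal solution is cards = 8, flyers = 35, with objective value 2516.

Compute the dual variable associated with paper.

4

Check each constraint at x*: press time 207/207 (tight); paper 215/215 (tight).
From A_Bᵀ y = c: 4·y_press time + 5·y_paper = 52; 5·y_press time + 5·y_paper = 60.
This yields shadow prices y_press time = 8, y_paper = 4.
Shadow price of paper = 4.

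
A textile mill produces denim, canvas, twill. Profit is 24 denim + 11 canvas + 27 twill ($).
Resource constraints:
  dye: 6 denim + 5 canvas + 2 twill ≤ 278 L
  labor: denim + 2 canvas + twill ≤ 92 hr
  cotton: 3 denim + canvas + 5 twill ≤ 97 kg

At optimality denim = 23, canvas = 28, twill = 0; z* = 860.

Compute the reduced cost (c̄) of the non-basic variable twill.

At the optimum: dye uses 278 of 278 (binding); labor uses 79 of 92 (slack = 13); cotton uses 97 of 97 (binding).
Since labor is not tight, its dual is 0.
From A_Bᵀ y = c: 6·y_dye + 3·y_cotton = 24; 5·y_dye + 1·y_cotton = 11.
Solving: y_dye = 1, y_cotton = 6.
Reduced cost of twill: c₃ − yᵀa₃ = 27 − (1·2 + 6·5) = 27 − 32 = -5.

-5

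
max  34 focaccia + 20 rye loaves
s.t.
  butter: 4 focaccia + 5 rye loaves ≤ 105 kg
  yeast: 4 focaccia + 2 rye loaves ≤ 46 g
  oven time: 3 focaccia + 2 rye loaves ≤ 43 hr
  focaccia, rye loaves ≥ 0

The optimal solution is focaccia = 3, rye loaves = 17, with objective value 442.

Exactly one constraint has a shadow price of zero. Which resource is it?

butter

butter: 97/105 (slack 8)
yeast: 46/46 (binding)
oven time: 43/43 (binding)
By complementary slackness, a constraint with positive slack has shadow price 0 → butter.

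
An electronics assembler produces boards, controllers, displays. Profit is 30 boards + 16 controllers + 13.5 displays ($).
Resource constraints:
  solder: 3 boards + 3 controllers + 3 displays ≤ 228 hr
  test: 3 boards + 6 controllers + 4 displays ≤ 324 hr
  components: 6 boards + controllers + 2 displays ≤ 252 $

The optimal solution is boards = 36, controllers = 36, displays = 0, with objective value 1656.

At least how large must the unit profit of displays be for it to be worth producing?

Binding: test and components. Non-binding: solder (12 unused).
By complementary slackness, y = 0 for the non-binding constraint.
From A_Bᵀ y = c: 3·y_test + 6·y_components = 30; 6·y_test + 1·y_components = 16.
This yields shadow prices y_test = 2, y_components = 4.
displays enters the basis when its profit ≥ yᵀa₃ = 2·4 + 4·2 = 16.

16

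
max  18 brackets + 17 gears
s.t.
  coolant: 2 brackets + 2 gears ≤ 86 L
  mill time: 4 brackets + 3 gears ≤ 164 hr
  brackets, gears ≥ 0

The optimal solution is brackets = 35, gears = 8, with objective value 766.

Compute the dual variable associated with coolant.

Check each constraint at x*: coolant 86/86 (tight); mill time 164/164 (tight).
From A_Bᵀ y = c: 2·y_coolant + 4·y_mill time = 18; 2·y_coolant + 3·y_mill time = 17.
Solving: y_coolant = 7, y_mill time = 1.
Shadow price of coolant = 7.

7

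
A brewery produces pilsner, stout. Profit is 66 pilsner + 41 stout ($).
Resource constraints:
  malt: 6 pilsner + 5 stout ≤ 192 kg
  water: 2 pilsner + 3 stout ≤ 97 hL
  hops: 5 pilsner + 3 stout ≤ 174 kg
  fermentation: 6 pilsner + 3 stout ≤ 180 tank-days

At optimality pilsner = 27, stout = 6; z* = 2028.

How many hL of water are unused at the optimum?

25

water used = 2·27 + 3·6 = 72; slack = 97 − 72 = 25.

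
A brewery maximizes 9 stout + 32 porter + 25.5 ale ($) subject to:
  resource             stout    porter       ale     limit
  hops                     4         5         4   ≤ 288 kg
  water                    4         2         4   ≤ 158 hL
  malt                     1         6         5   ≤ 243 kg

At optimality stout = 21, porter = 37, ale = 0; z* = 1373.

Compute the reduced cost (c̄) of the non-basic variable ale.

-3.5

At the optimum: hops uses 269 of 288 (slack = 19); water uses 158 of 158 (binding); malt uses 243 of 243 (binding).
Since hops is not tight, its dual is 0.
The binding rows give the dual system: 4·y_water + 1·y_malt = 9 and 2·y_water + 6·y_malt = 32.
Solving: y_water = 1, y_malt = 5.
Reduced cost of ale: c₃ − yᵀa₃ = 25.5 − (1·4 + 5·5) = 25.5 − 29 = -3.5.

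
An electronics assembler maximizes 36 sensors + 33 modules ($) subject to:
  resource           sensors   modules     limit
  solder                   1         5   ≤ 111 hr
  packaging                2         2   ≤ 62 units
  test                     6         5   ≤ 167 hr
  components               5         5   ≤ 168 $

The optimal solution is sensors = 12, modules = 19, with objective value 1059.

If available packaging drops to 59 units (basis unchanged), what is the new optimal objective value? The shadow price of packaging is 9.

1032

Δb = -3, so new z* = 1059 + (9)·(-3) = 1059 − 27 = 1032.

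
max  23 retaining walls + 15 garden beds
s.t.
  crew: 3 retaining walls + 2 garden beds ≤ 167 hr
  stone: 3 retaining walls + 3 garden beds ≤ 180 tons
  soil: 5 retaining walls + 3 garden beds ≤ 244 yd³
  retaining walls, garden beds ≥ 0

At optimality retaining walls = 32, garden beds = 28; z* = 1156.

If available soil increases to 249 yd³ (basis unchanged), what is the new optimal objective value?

At the optimum: crew uses 152 of 167 (slack = 15); stone uses 180 of 180 (binding); soil uses 244 of 244 (binding).
Slack constraints have shadow price 0 (complementary slackness).
Dual feasibility on the basic columns requires 3·y_stone + 5·y_soil = 23, 3·y_stone + 3·y_soil = 15.
Solving: y_stone = 1, y_soil = 4.
Δz = y_soil·Δb = 4 × (5) = 20, so new z* = 1156 + 20 = 1176.

1176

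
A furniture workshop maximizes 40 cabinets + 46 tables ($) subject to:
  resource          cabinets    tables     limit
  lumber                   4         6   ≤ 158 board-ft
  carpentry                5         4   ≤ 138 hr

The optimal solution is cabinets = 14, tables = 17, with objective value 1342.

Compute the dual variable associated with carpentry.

Both lumber and carpentry are binding at x*.
Dual feasibility on the basic columns requires 4·y_lumber + 5·y_carpentry = 40, 6·y_lumber + 4·y_carpentry = 46.
Solving: y_lumber = 5, y_carpentry = 4.
Shadow price of carpentry = 4.

4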